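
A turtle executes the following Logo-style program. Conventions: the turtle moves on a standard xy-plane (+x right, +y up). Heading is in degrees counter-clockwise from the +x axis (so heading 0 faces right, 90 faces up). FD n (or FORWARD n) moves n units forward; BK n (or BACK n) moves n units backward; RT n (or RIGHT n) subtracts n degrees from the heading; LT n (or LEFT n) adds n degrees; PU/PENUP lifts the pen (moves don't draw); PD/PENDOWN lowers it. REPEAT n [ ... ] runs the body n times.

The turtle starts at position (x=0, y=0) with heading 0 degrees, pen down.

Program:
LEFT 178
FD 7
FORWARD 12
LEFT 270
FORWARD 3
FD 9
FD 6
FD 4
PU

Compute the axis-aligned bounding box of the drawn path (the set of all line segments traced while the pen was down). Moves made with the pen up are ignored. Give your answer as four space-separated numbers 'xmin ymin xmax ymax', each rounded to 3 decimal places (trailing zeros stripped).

Executing turtle program step by step:
Start: pos=(0,0), heading=0, pen down
LT 178: heading 0 -> 178
FD 7: (0,0) -> (-6.996,0.244) [heading=178, draw]
FD 12: (-6.996,0.244) -> (-18.988,0.663) [heading=178, draw]
LT 270: heading 178 -> 88
FD 3: (-18.988,0.663) -> (-18.884,3.661) [heading=88, draw]
FD 9: (-18.884,3.661) -> (-18.57,12.656) [heading=88, draw]
FD 6: (-18.57,12.656) -> (-18.36,18.652) [heading=88, draw]
FD 4: (-18.36,18.652) -> (-18.221,22.65) [heading=88, draw]
PU: pen up
Final: pos=(-18.221,22.65), heading=88, 6 segment(s) drawn

Segment endpoints: x in {-18.988, -18.884, -18.57, -18.36, -18.221, -6.996, 0}, y in {0, 0.244, 0.663, 3.661, 12.656, 18.652, 22.65}
xmin=-18.988, ymin=0, xmax=0, ymax=22.65

Answer: -18.988 0 0 22.65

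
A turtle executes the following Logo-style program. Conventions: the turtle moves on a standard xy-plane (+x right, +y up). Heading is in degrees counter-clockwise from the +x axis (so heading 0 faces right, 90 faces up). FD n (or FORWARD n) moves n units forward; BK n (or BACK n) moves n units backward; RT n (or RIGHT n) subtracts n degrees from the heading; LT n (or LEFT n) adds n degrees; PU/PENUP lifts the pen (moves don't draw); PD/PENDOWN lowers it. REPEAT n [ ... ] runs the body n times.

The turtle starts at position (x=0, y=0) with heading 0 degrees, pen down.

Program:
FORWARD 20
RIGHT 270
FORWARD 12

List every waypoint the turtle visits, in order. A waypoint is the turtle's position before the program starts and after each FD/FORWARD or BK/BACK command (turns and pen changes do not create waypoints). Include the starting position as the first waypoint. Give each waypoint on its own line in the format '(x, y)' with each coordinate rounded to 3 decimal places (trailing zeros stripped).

Executing turtle program step by step:
Start: pos=(0,0), heading=0, pen down
FD 20: (0,0) -> (20,0) [heading=0, draw]
RT 270: heading 0 -> 90
FD 12: (20,0) -> (20,12) [heading=90, draw]
Final: pos=(20,12), heading=90, 2 segment(s) drawn
Waypoints (3 total):
(0, 0)
(20, 0)
(20, 12)

Answer: (0, 0)
(20, 0)
(20, 12)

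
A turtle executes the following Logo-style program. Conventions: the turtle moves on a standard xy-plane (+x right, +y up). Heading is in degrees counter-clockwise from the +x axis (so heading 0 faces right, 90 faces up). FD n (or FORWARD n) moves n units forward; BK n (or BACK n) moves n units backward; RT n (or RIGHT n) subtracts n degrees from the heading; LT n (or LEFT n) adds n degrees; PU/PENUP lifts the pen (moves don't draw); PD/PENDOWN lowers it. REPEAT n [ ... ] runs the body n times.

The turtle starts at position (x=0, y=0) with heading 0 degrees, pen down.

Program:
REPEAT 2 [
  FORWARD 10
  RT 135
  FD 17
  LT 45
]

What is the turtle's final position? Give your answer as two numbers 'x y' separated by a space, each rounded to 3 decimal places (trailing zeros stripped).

Executing turtle program step by step:
Start: pos=(0,0), heading=0, pen down
REPEAT 2 [
  -- iteration 1/2 --
  FD 10: (0,0) -> (10,0) [heading=0, draw]
  RT 135: heading 0 -> 225
  FD 17: (10,0) -> (-2.021,-12.021) [heading=225, draw]
  LT 45: heading 225 -> 270
  -- iteration 2/2 --
  FD 10: (-2.021,-12.021) -> (-2.021,-22.021) [heading=270, draw]
  RT 135: heading 270 -> 135
  FD 17: (-2.021,-22.021) -> (-14.042,-10) [heading=135, draw]
  LT 45: heading 135 -> 180
]
Final: pos=(-14.042,-10), heading=180, 4 segment(s) drawn

Answer: -14.042 -10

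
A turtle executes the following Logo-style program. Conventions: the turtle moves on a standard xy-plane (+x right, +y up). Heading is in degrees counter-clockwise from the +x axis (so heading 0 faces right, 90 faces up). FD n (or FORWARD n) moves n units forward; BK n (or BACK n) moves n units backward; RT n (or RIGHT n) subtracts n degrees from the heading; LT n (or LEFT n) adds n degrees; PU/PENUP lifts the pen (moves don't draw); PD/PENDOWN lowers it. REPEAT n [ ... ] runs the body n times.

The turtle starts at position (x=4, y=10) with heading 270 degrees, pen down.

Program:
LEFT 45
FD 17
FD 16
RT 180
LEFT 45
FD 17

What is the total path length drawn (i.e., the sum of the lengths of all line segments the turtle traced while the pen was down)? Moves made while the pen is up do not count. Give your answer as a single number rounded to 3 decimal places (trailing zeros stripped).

Executing turtle program step by step:
Start: pos=(4,10), heading=270, pen down
LT 45: heading 270 -> 315
FD 17: (4,10) -> (16.021,-2.021) [heading=315, draw]
FD 16: (16.021,-2.021) -> (27.335,-13.335) [heading=315, draw]
RT 180: heading 315 -> 135
LT 45: heading 135 -> 180
FD 17: (27.335,-13.335) -> (10.335,-13.335) [heading=180, draw]
Final: pos=(10.335,-13.335), heading=180, 3 segment(s) drawn

Segment lengths:
  seg 1: (4,10) -> (16.021,-2.021), length = 17
  seg 2: (16.021,-2.021) -> (27.335,-13.335), length = 16
  seg 3: (27.335,-13.335) -> (10.335,-13.335), length = 17
Total = 50

Answer: 50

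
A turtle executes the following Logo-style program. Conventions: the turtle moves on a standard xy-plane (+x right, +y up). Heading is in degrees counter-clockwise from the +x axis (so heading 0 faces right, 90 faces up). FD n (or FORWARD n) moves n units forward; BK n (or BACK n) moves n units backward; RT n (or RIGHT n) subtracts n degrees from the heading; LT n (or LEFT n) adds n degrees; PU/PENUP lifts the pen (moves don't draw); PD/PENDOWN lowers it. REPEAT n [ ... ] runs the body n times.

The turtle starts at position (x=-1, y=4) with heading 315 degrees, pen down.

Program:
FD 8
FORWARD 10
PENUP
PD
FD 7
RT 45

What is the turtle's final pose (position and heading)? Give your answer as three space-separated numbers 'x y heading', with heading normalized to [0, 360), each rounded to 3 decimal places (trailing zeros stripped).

Answer: 16.678 -13.678 270

Derivation:
Executing turtle program step by step:
Start: pos=(-1,4), heading=315, pen down
FD 8: (-1,4) -> (4.657,-1.657) [heading=315, draw]
FD 10: (4.657,-1.657) -> (11.728,-8.728) [heading=315, draw]
PU: pen up
PD: pen down
FD 7: (11.728,-8.728) -> (16.678,-13.678) [heading=315, draw]
RT 45: heading 315 -> 270
Final: pos=(16.678,-13.678), heading=270, 3 segment(s) drawn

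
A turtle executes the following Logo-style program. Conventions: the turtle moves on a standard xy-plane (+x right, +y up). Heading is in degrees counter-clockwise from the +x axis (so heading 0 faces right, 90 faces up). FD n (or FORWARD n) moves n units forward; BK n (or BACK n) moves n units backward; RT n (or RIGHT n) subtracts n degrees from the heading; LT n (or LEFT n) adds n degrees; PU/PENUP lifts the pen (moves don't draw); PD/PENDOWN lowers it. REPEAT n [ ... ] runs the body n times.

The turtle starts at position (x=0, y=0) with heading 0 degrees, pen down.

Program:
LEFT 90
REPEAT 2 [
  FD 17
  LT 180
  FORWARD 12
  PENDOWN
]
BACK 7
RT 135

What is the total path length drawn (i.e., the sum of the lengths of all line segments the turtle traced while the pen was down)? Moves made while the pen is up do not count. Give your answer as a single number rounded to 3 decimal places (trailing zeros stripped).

Answer: 65

Derivation:
Executing turtle program step by step:
Start: pos=(0,0), heading=0, pen down
LT 90: heading 0 -> 90
REPEAT 2 [
  -- iteration 1/2 --
  FD 17: (0,0) -> (0,17) [heading=90, draw]
  LT 180: heading 90 -> 270
  FD 12: (0,17) -> (0,5) [heading=270, draw]
  PD: pen down
  -- iteration 2/2 --
  FD 17: (0,5) -> (0,-12) [heading=270, draw]
  LT 180: heading 270 -> 90
  FD 12: (0,-12) -> (0,0) [heading=90, draw]
  PD: pen down
]
BK 7: (0,0) -> (0,-7) [heading=90, draw]
RT 135: heading 90 -> 315
Final: pos=(0,-7), heading=315, 5 segment(s) drawn

Segment lengths:
  seg 1: (0,0) -> (0,17), length = 17
  seg 2: (0,17) -> (0,5), length = 12
  seg 3: (0,5) -> (0,-12), length = 17
  seg 4: (0,-12) -> (0,0), length = 12
  seg 5: (0,0) -> (0,-7), length = 7
Total = 65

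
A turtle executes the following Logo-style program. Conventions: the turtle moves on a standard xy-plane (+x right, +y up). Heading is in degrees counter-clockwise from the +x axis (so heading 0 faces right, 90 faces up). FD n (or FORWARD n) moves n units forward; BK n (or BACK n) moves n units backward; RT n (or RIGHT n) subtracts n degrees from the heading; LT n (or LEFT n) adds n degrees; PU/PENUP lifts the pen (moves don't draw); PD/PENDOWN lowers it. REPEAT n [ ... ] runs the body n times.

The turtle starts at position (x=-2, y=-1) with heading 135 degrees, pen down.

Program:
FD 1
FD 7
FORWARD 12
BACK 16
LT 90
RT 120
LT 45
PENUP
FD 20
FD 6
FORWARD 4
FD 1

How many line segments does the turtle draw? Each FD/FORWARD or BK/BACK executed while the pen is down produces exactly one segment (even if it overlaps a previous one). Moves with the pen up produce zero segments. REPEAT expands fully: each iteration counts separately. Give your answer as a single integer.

Executing turtle program step by step:
Start: pos=(-2,-1), heading=135, pen down
FD 1: (-2,-1) -> (-2.707,-0.293) [heading=135, draw]
FD 7: (-2.707,-0.293) -> (-7.657,4.657) [heading=135, draw]
FD 12: (-7.657,4.657) -> (-16.142,13.142) [heading=135, draw]
BK 16: (-16.142,13.142) -> (-4.828,1.828) [heading=135, draw]
LT 90: heading 135 -> 225
RT 120: heading 225 -> 105
LT 45: heading 105 -> 150
PU: pen up
FD 20: (-4.828,1.828) -> (-22.149,11.828) [heading=150, move]
FD 6: (-22.149,11.828) -> (-27.345,14.828) [heading=150, move]
FD 4: (-27.345,14.828) -> (-30.809,16.828) [heading=150, move]
FD 1: (-30.809,16.828) -> (-31.675,17.328) [heading=150, move]
Final: pos=(-31.675,17.328), heading=150, 4 segment(s) drawn
Segments drawn: 4

Answer: 4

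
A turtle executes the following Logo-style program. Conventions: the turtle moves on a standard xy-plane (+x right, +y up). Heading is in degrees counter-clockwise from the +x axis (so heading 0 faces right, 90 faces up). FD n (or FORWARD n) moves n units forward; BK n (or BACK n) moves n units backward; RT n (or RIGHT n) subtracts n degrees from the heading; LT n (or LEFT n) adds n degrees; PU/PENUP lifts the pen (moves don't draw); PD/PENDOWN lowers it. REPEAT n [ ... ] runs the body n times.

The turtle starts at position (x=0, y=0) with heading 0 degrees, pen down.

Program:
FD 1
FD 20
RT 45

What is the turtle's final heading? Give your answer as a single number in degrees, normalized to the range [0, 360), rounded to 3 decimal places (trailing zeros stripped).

Answer: 315

Derivation:
Executing turtle program step by step:
Start: pos=(0,0), heading=0, pen down
FD 1: (0,0) -> (1,0) [heading=0, draw]
FD 20: (1,0) -> (21,0) [heading=0, draw]
RT 45: heading 0 -> 315
Final: pos=(21,0), heading=315, 2 segment(s) drawn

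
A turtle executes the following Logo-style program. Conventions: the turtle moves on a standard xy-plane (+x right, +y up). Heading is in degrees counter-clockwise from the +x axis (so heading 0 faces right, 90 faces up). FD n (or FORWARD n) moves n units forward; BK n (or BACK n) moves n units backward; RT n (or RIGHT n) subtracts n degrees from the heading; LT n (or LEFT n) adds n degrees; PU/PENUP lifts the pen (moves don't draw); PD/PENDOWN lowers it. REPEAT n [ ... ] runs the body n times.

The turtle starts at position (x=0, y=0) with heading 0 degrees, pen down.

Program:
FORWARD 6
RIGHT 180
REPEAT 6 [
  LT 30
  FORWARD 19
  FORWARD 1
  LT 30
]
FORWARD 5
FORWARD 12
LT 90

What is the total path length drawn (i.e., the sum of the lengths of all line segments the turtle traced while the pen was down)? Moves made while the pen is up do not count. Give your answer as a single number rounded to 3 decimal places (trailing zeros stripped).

Executing turtle program step by step:
Start: pos=(0,0), heading=0, pen down
FD 6: (0,0) -> (6,0) [heading=0, draw]
RT 180: heading 0 -> 180
REPEAT 6 [
  -- iteration 1/6 --
  LT 30: heading 180 -> 210
  FD 19: (6,0) -> (-10.454,-9.5) [heading=210, draw]
  FD 1: (-10.454,-9.5) -> (-11.321,-10) [heading=210, draw]
  LT 30: heading 210 -> 240
  -- iteration 2/6 --
  LT 30: heading 240 -> 270
  FD 19: (-11.321,-10) -> (-11.321,-29) [heading=270, draw]
  FD 1: (-11.321,-29) -> (-11.321,-30) [heading=270, draw]
  LT 30: heading 270 -> 300
  -- iteration 3/6 --
  LT 30: heading 300 -> 330
  FD 19: (-11.321,-30) -> (5.134,-39.5) [heading=330, draw]
  FD 1: (5.134,-39.5) -> (6,-40) [heading=330, draw]
  LT 30: heading 330 -> 0
  -- iteration 4/6 --
  LT 30: heading 0 -> 30
  FD 19: (6,-40) -> (22.454,-30.5) [heading=30, draw]
  FD 1: (22.454,-30.5) -> (23.321,-30) [heading=30, draw]
  LT 30: heading 30 -> 60
  -- iteration 5/6 --
  LT 30: heading 60 -> 90
  FD 19: (23.321,-30) -> (23.321,-11) [heading=90, draw]
  FD 1: (23.321,-11) -> (23.321,-10) [heading=90, draw]
  LT 30: heading 90 -> 120
  -- iteration 6/6 --
  LT 30: heading 120 -> 150
  FD 19: (23.321,-10) -> (6.866,-0.5) [heading=150, draw]
  FD 1: (6.866,-0.5) -> (6,0) [heading=150, draw]
  LT 30: heading 150 -> 180
]
FD 5: (6,0) -> (1,0) [heading=180, draw]
FD 12: (1,0) -> (-11,0) [heading=180, draw]
LT 90: heading 180 -> 270
Final: pos=(-11,0), heading=270, 15 segment(s) drawn

Segment lengths:
  seg 1: (0,0) -> (6,0), length = 6
  seg 2: (6,0) -> (-10.454,-9.5), length = 19
  seg 3: (-10.454,-9.5) -> (-11.321,-10), length = 1
  seg 4: (-11.321,-10) -> (-11.321,-29), length = 19
  seg 5: (-11.321,-29) -> (-11.321,-30), length = 1
  seg 6: (-11.321,-30) -> (5.134,-39.5), length = 19
  seg 7: (5.134,-39.5) -> (6,-40), length = 1
  seg 8: (6,-40) -> (22.454,-30.5), length = 19
  seg 9: (22.454,-30.5) -> (23.321,-30), length = 1
  seg 10: (23.321,-30) -> (23.321,-11), length = 19
  seg 11: (23.321,-11) -> (23.321,-10), length = 1
  seg 12: (23.321,-10) -> (6.866,-0.5), length = 19
  seg 13: (6.866,-0.5) -> (6,0), length = 1
  seg 14: (6,0) -> (1,0), length = 5
  seg 15: (1,0) -> (-11,0), length = 12
Total = 143

Answer: 143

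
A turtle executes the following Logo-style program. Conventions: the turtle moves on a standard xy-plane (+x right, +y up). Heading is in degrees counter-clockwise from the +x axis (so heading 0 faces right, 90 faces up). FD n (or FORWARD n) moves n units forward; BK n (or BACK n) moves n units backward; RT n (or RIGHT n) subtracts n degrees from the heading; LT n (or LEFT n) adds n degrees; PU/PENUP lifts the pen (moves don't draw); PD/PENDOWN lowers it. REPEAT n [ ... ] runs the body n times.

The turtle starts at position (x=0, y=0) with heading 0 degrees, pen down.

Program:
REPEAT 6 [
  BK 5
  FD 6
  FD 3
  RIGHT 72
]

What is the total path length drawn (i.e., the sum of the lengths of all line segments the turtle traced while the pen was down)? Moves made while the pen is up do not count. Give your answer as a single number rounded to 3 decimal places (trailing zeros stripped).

Answer: 84

Derivation:
Executing turtle program step by step:
Start: pos=(0,0), heading=0, pen down
REPEAT 6 [
  -- iteration 1/6 --
  BK 5: (0,0) -> (-5,0) [heading=0, draw]
  FD 6: (-5,0) -> (1,0) [heading=0, draw]
  FD 3: (1,0) -> (4,0) [heading=0, draw]
  RT 72: heading 0 -> 288
  -- iteration 2/6 --
  BK 5: (4,0) -> (2.455,4.755) [heading=288, draw]
  FD 6: (2.455,4.755) -> (4.309,-0.951) [heading=288, draw]
  FD 3: (4.309,-0.951) -> (5.236,-3.804) [heading=288, draw]
  RT 72: heading 288 -> 216
  -- iteration 3/6 --
  BK 5: (5.236,-3.804) -> (9.281,-0.865) [heading=216, draw]
  FD 6: (9.281,-0.865) -> (4.427,-4.392) [heading=216, draw]
  FD 3: (4.427,-4.392) -> (2,-6.155) [heading=216, draw]
  RT 72: heading 216 -> 144
  -- iteration 4/6 --
  BK 5: (2,-6.155) -> (6.045,-9.094) [heading=144, draw]
  FD 6: (6.045,-9.094) -> (1.191,-5.568) [heading=144, draw]
  FD 3: (1.191,-5.568) -> (-1.236,-3.804) [heading=144, draw]
  RT 72: heading 144 -> 72
  -- iteration 5/6 --
  BK 5: (-1.236,-3.804) -> (-2.781,-8.56) [heading=72, draw]
  FD 6: (-2.781,-8.56) -> (-0.927,-2.853) [heading=72, draw]
  FD 3: (-0.927,-2.853) -> (0,0) [heading=72, draw]
  RT 72: heading 72 -> 0
  -- iteration 6/6 --
  BK 5: (0,0) -> (-5,0) [heading=0, draw]
  FD 6: (-5,0) -> (1,0) [heading=0, draw]
  FD 3: (1,0) -> (4,0) [heading=0, draw]
  RT 72: heading 0 -> 288
]
Final: pos=(4,0), heading=288, 18 segment(s) drawn

Segment lengths:
  seg 1: (0,0) -> (-5,0), length = 5
  seg 2: (-5,0) -> (1,0), length = 6
  seg 3: (1,0) -> (4,0), length = 3
  seg 4: (4,0) -> (2.455,4.755), length = 5
  seg 5: (2.455,4.755) -> (4.309,-0.951), length = 6
  seg 6: (4.309,-0.951) -> (5.236,-3.804), length = 3
  seg 7: (5.236,-3.804) -> (9.281,-0.865), length = 5
  seg 8: (9.281,-0.865) -> (4.427,-4.392), length = 6
  seg 9: (4.427,-4.392) -> (2,-6.155), length = 3
  seg 10: (2,-6.155) -> (6.045,-9.094), length = 5
  seg 11: (6.045,-9.094) -> (1.191,-5.568), length = 6
  seg 12: (1.191,-5.568) -> (-1.236,-3.804), length = 3
  seg 13: (-1.236,-3.804) -> (-2.781,-8.56), length = 5
  seg 14: (-2.781,-8.56) -> (-0.927,-2.853), length = 6
  seg 15: (-0.927,-2.853) -> (0,0), length = 3
  seg 16: (0,0) -> (-5,0), length = 5
  seg 17: (-5,0) -> (1,0), length = 6
  seg 18: (1,0) -> (4,0), length = 3
Total = 84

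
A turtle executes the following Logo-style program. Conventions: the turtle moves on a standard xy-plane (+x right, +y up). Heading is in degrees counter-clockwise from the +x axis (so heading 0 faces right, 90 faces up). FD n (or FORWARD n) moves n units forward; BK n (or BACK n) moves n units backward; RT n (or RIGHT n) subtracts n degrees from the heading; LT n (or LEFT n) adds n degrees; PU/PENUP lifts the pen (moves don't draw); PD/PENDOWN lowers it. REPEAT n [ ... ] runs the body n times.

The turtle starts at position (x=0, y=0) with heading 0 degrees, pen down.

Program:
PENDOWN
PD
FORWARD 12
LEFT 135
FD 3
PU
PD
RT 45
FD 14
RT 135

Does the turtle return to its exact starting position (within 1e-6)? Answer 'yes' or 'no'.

Answer: no

Derivation:
Executing turtle program step by step:
Start: pos=(0,0), heading=0, pen down
PD: pen down
PD: pen down
FD 12: (0,0) -> (12,0) [heading=0, draw]
LT 135: heading 0 -> 135
FD 3: (12,0) -> (9.879,2.121) [heading=135, draw]
PU: pen up
PD: pen down
RT 45: heading 135 -> 90
FD 14: (9.879,2.121) -> (9.879,16.121) [heading=90, draw]
RT 135: heading 90 -> 315
Final: pos=(9.879,16.121), heading=315, 3 segment(s) drawn

Start position: (0, 0)
Final position: (9.879, 16.121)
Distance = 18.907; >= 1e-6 -> NOT closed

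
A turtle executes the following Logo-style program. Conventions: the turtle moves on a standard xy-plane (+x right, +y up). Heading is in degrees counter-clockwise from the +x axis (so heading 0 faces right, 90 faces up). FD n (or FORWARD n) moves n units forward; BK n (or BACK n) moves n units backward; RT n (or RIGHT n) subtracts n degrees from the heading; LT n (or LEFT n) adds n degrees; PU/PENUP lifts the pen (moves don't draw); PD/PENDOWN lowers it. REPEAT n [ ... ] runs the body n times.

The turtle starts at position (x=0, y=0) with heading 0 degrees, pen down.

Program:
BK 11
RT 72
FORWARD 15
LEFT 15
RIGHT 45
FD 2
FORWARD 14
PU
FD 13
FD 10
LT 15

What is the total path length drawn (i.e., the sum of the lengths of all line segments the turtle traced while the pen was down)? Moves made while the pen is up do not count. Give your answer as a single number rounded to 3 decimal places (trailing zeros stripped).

Executing turtle program step by step:
Start: pos=(0,0), heading=0, pen down
BK 11: (0,0) -> (-11,0) [heading=0, draw]
RT 72: heading 0 -> 288
FD 15: (-11,0) -> (-6.365,-14.266) [heading=288, draw]
LT 15: heading 288 -> 303
RT 45: heading 303 -> 258
FD 2: (-6.365,-14.266) -> (-6.781,-16.222) [heading=258, draw]
FD 14: (-6.781,-16.222) -> (-9.691,-29.916) [heading=258, draw]
PU: pen up
FD 13: (-9.691,-29.916) -> (-12.394,-42.632) [heading=258, move]
FD 10: (-12.394,-42.632) -> (-14.473,-52.414) [heading=258, move]
LT 15: heading 258 -> 273
Final: pos=(-14.473,-52.414), heading=273, 4 segment(s) drawn

Segment lengths:
  seg 1: (0,0) -> (-11,0), length = 11
  seg 2: (-11,0) -> (-6.365,-14.266), length = 15
  seg 3: (-6.365,-14.266) -> (-6.781,-16.222), length = 2
  seg 4: (-6.781,-16.222) -> (-9.691,-29.916), length = 14
Total = 42

Answer: 42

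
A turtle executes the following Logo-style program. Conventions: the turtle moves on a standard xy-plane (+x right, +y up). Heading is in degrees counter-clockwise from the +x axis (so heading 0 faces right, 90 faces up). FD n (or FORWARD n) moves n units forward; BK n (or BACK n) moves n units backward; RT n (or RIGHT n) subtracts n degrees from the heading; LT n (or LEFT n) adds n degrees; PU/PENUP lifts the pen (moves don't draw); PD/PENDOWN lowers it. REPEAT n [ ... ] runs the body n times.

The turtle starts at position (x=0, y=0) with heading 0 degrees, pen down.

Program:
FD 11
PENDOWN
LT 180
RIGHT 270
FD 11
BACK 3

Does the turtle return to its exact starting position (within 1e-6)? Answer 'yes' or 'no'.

Executing turtle program step by step:
Start: pos=(0,0), heading=0, pen down
FD 11: (0,0) -> (11,0) [heading=0, draw]
PD: pen down
LT 180: heading 0 -> 180
RT 270: heading 180 -> 270
FD 11: (11,0) -> (11,-11) [heading=270, draw]
BK 3: (11,-11) -> (11,-8) [heading=270, draw]
Final: pos=(11,-8), heading=270, 3 segment(s) drawn

Start position: (0, 0)
Final position: (11, -8)
Distance = 13.601; >= 1e-6 -> NOT closed

Answer: no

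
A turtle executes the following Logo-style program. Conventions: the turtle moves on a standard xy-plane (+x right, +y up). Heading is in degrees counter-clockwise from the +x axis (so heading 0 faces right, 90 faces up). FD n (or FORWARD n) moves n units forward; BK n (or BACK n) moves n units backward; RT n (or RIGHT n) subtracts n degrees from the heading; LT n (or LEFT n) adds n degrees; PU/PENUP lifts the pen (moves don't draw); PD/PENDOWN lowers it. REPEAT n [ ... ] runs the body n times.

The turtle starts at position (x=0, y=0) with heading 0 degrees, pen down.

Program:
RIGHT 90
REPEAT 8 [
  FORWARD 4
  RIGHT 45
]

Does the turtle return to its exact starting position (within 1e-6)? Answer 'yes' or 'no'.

Executing turtle program step by step:
Start: pos=(0,0), heading=0, pen down
RT 90: heading 0 -> 270
REPEAT 8 [
  -- iteration 1/8 --
  FD 4: (0,0) -> (0,-4) [heading=270, draw]
  RT 45: heading 270 -> 225
  -- iteration 2/8 --
  FD 4: (0,-4) -> (-2.828,-6.828) [heading=225, draw]
  RT 45: heading 225 -> 180
  -- iteration 3/8 --
  FD 4: (-2.828,-6.828) -> (-6.828,-6.828) [heading=180, draw]
  RT 45: heading 180 -> 135
  -- iteration 4/8 --
  FD 4: (-6.828,-6.828) -> (-9.657,-4) [heading=135, draw]
  RT 45: heading 135 -> 90
  -- iteration 5/8 --
  FD 4: (-9.657,-4) -> (-9.657,0) [heading=90, draw]
  RT 45: heading 90 -> 45
  -- iteration 6/8 --
  FD 4: (-9.657,0) -> (-6.828,2.828) [heading=45, draw]
  RT 45: heading 45 -> 0
  -- iteration 7/8 --
  FD 4: (-6.828,2.828) -> (-2.828,2.828) [heading=0, draw]
  RT 45: heading 0 -> 315
  -- iteration 8/8 --
  FD 4: (-2.828,2.828) -> (0,0) [heading=315, draw]
  RT 45: heading 315 -> 270
]
Final: pos=(0,0), heading=270, 8 segment(s) drawn

Start position: (0, 0)
Final position: (0, 0)
Distance = 0; < 1e-6 -> CLOSED

Answer: yes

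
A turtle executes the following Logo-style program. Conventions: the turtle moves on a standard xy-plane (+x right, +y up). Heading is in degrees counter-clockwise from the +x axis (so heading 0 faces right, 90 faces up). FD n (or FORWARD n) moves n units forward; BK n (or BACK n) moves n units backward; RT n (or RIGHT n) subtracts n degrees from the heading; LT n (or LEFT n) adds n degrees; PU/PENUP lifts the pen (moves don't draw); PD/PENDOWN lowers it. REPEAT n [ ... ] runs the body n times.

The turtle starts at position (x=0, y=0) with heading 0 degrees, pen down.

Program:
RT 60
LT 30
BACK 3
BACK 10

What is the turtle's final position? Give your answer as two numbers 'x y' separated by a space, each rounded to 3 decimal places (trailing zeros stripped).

Executing turtle program step by step:
Start: pos=(0,0), heading=0, pen down
RT 60: heading 0 -> 300
LT 30: heading 300 -> 330
BK 3: (0,0) -> (-2.598,1.5) [heading=330, draw]
BK 10: (-2.598,1.5) -> (-11.258,6.5) [heading=330, draw]
Final: pos=(-11.258,6.5), heading=330, 2 segment(s) drawn

Answer: -11.258 6.5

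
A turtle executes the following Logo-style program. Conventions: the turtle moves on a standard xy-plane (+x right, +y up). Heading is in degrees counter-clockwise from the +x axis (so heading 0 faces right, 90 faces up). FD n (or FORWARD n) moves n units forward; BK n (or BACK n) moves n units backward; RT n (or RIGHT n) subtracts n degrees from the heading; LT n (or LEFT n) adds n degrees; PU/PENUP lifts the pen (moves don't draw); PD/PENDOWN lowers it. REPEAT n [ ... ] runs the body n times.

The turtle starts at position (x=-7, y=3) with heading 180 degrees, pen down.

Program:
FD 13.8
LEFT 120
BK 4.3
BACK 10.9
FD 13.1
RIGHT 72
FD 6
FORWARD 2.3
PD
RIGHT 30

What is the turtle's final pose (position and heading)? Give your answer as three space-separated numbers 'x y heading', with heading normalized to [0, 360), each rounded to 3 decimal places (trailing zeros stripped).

Executing turtle program step by step:
Start: pos=(-7,3), heading=180, pen down
FD 13.8: (-7,3) -> (-20.8,3) [heading=180, draw]
LT 120: heading 180 -> 300
BK 4.3: (-20.8,3) -> (-22.95,6.724) [heading=300, draw]
BK 10.9: (-22.95,6.724) -> (-28.4,16.164) [heading=300, draw]
FD 13.1: (-28.4,16.164) -> (-21.85,4.819) [heading=300, draw]
RT 72: heading 300 -> 228
FD 6: (-21.85,4.819) -> (-25.865,0.36) [heading=228, draw]
FD 2.3: (-25.865,0.36) -> (-27.404,-1.349) [heading=228, draw]
PD: pen down
RT 30: heading 228 -> 198
Final: pos=(-27.404,-1.349), heading=198, 6 segment(s) drawn

Answer: -27.404 -1.349 198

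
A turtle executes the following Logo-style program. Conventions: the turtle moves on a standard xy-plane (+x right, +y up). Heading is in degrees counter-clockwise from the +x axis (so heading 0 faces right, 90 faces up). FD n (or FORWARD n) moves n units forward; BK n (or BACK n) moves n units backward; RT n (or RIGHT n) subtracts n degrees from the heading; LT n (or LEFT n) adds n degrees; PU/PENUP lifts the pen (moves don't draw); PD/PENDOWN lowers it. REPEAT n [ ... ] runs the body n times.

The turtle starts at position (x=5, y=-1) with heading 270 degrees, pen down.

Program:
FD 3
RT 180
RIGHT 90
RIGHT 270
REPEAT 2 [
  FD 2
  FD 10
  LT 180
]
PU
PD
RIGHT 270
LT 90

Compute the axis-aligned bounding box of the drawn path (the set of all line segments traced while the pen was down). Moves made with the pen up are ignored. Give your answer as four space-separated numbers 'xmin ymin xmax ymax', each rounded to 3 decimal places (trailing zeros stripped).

Answer: 5 -4 5 8

Derivation:
Executing turtle program step by step:
Start: pos=(5,-1), heading=270, pen down
FD 3: (5,-1) -> (5,-4) [heading=270, draw]
RT 180: heading 270 -> 90
RT 90: heading 90 -> 0
RT 270: heading 0 -> 90
REPEAT 2 [
  -- iteration 1/2 --
  FD 2: (5,-4) -> (5,-2) [heading=90, draw]
  FD 10: (5,-2) -> (5,8) [heading=90, draw]
  LT 180: heading 90 -> 270
  -- iteration 2/2 --
  FD 2: (5,8) -> (5,6) [heading=270, draw]
  FD 10: (5,6) -> (5,-4) [heading=270, draw]
  LT 180: heading 270 -> 90
]
PU: pen up
PD: pen down
RT 270: heading 90 -> 180
LT 90: heading 180 -> 270
Final: pos=(5,-4), heading=270, 5 segment(s) drawn

Segment endpoints: x in {5, 5, 5, 5}, y in {-4, -2, -1, 6, 8}
xmin=5, ymin=-4, xmax=5, ymax=8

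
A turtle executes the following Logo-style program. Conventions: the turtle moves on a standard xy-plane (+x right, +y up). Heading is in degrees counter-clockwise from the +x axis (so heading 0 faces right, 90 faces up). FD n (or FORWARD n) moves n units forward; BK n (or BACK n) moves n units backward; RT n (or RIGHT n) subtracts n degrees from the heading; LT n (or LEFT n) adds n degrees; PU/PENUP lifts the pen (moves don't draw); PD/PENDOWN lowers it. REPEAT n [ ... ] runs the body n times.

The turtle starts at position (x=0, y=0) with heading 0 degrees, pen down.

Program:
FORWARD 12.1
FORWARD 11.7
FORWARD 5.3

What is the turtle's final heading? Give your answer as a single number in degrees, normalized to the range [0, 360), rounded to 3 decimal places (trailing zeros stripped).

Executing turtle program step by step:
Start: pos=(0,0), heading=0, pen down
FD 12.1: (0,0) -> (12.1,0) [heading=0, draw]
FD 11.7: (12.1,0) -> (23.8,0) [heading=0, draw]
FD 5.3: (23.8,0) -> (29.1,0) [heading=0, draw]
Final: pos=(29.1,0), heading=0, 3 segment(s) drawn

Answer: 0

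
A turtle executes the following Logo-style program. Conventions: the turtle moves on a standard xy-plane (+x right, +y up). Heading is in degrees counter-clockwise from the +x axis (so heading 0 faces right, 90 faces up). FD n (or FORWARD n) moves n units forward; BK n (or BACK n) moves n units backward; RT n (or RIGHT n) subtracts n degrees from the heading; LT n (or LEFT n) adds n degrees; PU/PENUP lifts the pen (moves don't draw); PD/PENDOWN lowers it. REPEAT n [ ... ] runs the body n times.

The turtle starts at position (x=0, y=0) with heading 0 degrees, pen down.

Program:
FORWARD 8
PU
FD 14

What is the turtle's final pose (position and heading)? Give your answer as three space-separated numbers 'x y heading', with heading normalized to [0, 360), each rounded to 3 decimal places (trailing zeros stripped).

Executing turtle program step by step:
Start: pos=(0,0), heading=0, pen down
FD 8: (0,0) -> (8,0) [heading=0, draw]
PU: pen up
FD 14: (8,0) -> (22,0) [heading=0, move]
Final: pos=(22,0), heading=0, 1 segment(s) drawn

Answer: 22 0 0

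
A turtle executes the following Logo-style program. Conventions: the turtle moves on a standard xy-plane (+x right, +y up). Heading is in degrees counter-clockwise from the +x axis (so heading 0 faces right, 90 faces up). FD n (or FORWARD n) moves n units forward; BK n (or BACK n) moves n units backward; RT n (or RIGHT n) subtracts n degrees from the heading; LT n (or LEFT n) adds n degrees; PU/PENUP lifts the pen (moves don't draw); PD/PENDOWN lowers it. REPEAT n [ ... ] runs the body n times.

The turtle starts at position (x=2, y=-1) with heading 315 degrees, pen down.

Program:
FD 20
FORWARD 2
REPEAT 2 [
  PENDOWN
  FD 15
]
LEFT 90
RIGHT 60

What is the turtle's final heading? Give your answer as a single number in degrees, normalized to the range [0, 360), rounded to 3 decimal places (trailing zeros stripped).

Answer: 345

Derivation:
Executing turtle program step by step:
Start: pos=(2,-1), heading=315, pen down
FD 20: (2,-1) -> (16.142,-15.142) [heading=315, draw]
FD 2: (16.142,-15.142) -> (17.556,-16.556) [heading=315, draw]
REPEAT 2 [
  -- iteration 1/2 --
  PD: pen down
  FD 15: (17.556,-16.556) -> (28.163,-27.163) [heading=315, draw]
  -- iteration 2/2 --
  PD: pen down
  FD 15: (28.163,-27.163) -> (38.77,-37.77) [heading=315, draw]
]
LT 90: heading 315 -> 45
RT 60: heading 45 -> 345
Final: pos=(38.77,-37.77), heading=345, 4 segment(s) drawn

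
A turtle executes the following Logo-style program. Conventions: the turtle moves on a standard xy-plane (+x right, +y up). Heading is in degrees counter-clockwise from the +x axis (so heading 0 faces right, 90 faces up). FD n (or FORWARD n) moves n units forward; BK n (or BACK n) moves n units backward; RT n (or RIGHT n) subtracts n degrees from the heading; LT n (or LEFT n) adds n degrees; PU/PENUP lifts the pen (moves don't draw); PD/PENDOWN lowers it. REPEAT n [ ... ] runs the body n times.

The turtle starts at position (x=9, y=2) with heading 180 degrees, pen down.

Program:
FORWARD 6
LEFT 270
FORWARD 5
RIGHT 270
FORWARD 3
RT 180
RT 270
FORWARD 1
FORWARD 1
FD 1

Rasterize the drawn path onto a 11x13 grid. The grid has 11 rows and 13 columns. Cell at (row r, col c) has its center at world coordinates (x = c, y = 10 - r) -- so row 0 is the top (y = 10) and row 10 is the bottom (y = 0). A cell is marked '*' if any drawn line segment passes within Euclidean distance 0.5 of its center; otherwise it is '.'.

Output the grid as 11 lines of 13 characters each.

Segment 0: (9,2) -> (3,2)
Segment 1: (3,2) -> (3,7)
Segment 2: (3,7) -> (0,7)
Segment 3: (0,7) -> (0,8)
Segment 4: (0,8) -> (0,9)
Segment 5: (0,9) -> (0,10)

Answer: *............
*............
*............
****.........
...*.........
...*.........
...*.........
...*.........
...*******...
.............
.............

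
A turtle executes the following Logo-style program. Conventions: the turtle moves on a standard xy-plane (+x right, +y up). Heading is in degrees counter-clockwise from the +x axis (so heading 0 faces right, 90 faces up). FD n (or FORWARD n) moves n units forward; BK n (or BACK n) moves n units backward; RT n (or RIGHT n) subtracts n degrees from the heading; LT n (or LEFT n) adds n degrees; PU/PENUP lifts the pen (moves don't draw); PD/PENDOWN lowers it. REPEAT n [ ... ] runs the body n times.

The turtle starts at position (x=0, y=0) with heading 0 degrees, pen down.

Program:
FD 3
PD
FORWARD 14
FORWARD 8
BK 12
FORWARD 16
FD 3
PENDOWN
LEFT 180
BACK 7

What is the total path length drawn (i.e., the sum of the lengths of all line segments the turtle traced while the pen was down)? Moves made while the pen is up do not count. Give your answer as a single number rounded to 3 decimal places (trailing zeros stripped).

Executing turtle program step by step:
Start: pos=(0,0), heading=0, pen down
FD 3: (0,0) -> (3,0) [heading=0, draw]
PD: pen down
FD 14: (3,0) -> (17,0) [heading=0, draw]
FD 8: (17,0) -> (25,0) [heading=0, draw]
BK 12: (25,0) -> (13,0) [heading=0, draw]
FD 16: (13,0) -> (29,0) [heading=0, draw]
FD 3: (29,0) -> (32,0) [heading=0, draw]
PD: pen down
LT 180: heading 0 -> 180
BK 7: (32,0) -> (39,0) [heading=180, draw]
Final: pos=(39,0), heading=180, 7 segment(s) drawn

Segment lengths:
  seg 1: (0,0) -> (3,0), length = 3
  seg 2: (3,0) -> (17,0), length = 14
  seg 3: (17,0) -> (25,0), length = 8
  seg 4: (25,0) -> (13,0), length = 12
  seg 5: (13,0) -> (29,0), length = 16
  seg 6: (29,0) -> (32,0), length = 3
  seg 7: (32,0) -> (39,0), length = 7
Total = 63

Answer: 63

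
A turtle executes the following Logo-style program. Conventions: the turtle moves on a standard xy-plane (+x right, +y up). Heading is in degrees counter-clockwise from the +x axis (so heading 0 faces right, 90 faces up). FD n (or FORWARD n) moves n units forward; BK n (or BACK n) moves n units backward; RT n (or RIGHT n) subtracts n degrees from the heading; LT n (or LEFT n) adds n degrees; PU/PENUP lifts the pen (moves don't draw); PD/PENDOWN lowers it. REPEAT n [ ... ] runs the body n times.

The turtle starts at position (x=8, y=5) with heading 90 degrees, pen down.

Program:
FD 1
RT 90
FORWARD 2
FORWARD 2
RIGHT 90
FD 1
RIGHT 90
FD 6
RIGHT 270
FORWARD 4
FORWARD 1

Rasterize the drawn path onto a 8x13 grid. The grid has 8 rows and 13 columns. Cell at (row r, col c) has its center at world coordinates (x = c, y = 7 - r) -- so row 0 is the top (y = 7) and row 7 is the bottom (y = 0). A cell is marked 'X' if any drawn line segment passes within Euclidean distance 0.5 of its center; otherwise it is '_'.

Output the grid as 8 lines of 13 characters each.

Answer: _____________
________XXXXX
______XXXXXXX
______X______
______X______
______X______
______X______
______X______

Derivation:
Segment 0: (8,5) -> (8,6)
Segment 1: (8,6) -> (10,6)
Segment 2: (10,6) -> (12,6)
Segment 3: (12,6) -> (12,5)
Segment 4: (12,5) -> (6,5)
Segment 5: (6,5) -> (6,1)
Segment 6: (6,1) -> (6,-0)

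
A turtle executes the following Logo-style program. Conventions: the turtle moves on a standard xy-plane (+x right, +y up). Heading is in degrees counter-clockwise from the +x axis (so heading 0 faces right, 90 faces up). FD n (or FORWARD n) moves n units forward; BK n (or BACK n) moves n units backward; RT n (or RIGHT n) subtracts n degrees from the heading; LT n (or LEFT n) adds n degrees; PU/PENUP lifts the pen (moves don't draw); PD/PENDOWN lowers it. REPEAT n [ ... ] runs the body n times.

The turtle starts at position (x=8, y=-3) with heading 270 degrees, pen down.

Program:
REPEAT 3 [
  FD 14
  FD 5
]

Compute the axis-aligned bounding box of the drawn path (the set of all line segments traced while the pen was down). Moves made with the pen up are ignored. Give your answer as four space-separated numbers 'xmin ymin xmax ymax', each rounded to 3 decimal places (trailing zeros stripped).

Executing turtle program step by step:
Start: pos=(8,-3), heading=270, pen down
REPEAT 3 [
  -- iteration 1/3 --
  FD 14: (8,-3) -> (8,-17) [heading=270, draw]
  FD 5: (8,-17) -> (8,-22) [heading=270, draw]
  -- iteration 2/3 --
  FD 14: (8,-22) -> (8,-36) [heading=270, draw]
  FD 5: (8,-36) -> (8,-41) [heading=270, draw]
  -- iteration 3/3 --
  FD 14: (8,-41) -> (8,-55) [heading=270, draw]
  FD 5: (8,-55) -> (8,-60) [heading=270, draw]
]
Final: pos=(8,-60), heading=270, 6 segment(s) drawn

Segment endpoints: x in {8, 8, 8, 8, 8, 8, 8}, y in {-60, -55, -41, -36, -22, -17, -3}
xmin=8, ymin=-60, xmax=8, ymax=-3

Answer: 8 -60 8 -3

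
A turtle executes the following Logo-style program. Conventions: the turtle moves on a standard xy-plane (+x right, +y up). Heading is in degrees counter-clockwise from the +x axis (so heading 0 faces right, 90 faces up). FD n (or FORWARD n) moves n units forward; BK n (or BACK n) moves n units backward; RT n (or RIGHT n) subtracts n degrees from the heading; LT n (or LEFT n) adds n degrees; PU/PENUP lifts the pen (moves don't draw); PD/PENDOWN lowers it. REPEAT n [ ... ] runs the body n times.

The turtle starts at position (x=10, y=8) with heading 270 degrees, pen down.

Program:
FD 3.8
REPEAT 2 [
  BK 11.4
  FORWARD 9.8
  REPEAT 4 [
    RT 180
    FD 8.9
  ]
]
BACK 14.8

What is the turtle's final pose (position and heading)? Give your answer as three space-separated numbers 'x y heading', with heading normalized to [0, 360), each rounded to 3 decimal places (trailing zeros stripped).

Answer: 10 22.2 270

Derivation:
Executing turtle program step by step:
Start: pos=(10,8), heading=270, pen down
FD 3.8: (10,8) -> (10,4.2) [heading=270, draw]
REPEAT 2 [
  -- iteration 1/2 --
  BK 11.4: (10,4.2) -> (10,15.6) [heading=270, draw]
  FD 9.8: (10,15.6) -> (10,5.8) [heading=270, draw]
  REPEAT 4 [
    -- iteration 1/4 --
    RT 180: heading 270 -> 90
    FD 8.9: (10,5.8) -> (10,14.7) [heading=90, draw]
    -- iteration 2/4 --
    RT 180: heading 90 -> 270
    FD 8.9: (10,14.7) -> (10,5.8) [heading=270, draw]
    -- iteration 3/4 --
    RT 180: heading 270 -> 90
    FD 8.9: (10,5.8) -> (10,14.7) [heading=90, draw]
    -- iteration 4/4 --
    RT 180: heading 90 -> 270
    FD 8.9: (10,14.7) -> (10,5.8) [heading=270, draw]
  ]
  -- iteration 2/2 --
  BK 11.4: (10,5.8) -> (10,17.2) [heading=270, draw]
  FD 9.8: (10,17.2) -> (10,7.4) [heading=270, draw]
  REPEAT 4 [
    -- iteration 1/4 --
    RT 180: heading 270 -> 90
    FD 8.9: (10,7.4) -> (10,16.3) [heading=90, draw]
    -- iteration 2/4 --
    RT 180: heading 90 -> 270
    FD 8.9: (10,16.3) -> (10,7.4) [heading=270, draw]
    -- iteration 3/4 --
    RT 180: heading 270 -> 90
    FD 8.9: (10,7.4) -> (10,16.3) [heading=90, draw]
    -- iteration 4/4 --
    RT 180: heading 90 -> 270
    FD 8.9: (10,16.3) -> (10,7.4) [heading=270, draw]
  ]
]
BK 14.8: (10,7.4) -> (10,22.2) [heading=270, draw]
Final: pos=(10,22.2), heading=270, 14 segment(s) drawn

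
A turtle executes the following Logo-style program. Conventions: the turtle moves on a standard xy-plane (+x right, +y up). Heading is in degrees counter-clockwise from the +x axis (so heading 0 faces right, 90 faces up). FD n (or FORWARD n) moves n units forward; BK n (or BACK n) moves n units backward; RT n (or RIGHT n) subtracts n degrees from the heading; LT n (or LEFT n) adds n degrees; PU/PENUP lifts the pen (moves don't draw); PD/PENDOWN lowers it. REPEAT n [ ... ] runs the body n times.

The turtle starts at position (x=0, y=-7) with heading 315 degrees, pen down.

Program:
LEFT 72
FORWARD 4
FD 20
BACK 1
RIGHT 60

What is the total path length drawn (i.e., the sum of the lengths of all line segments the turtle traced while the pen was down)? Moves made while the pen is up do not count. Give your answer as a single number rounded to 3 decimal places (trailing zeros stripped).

Answer: 25

Derivation:
Executing turtle program step by step:
Start: pos=(0,-7), heading=315, pen down
LT 72: heading 315 -> 27
FD 4: (0,-7) -> (3.564,-5.184) [heading=27, draw]
FD 20: (3.564,-5.184) -> (21.384,3.896) [heading=27, draw]
BK 1: (21.384,3.896) -> (20.493,3.442) [heading=27, draw]
RT 60: heading 27 -> 327
Final: pos=(20.493,3.442), heading=327, 3 segment(s) drawn

Segment lengths:
  seg 1: (0,-7) -> (3.564,-5.184), length = 4
  seg 2: (3.564,-5.184) -> (21.384,3.896), length = 20
  seg 3: (21.384,3.896) -> (20.493,3.442), length = 1
Total = 25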